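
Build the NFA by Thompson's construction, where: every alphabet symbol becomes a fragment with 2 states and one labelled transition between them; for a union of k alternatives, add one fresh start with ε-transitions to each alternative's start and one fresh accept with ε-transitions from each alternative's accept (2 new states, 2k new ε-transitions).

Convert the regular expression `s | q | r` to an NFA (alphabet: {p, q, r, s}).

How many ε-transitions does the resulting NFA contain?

Recursing over subexpressions:
Each of the 3 symbol leaves contributes 0 ε-transitions.
  s | q | r → 6 ε-transitions

6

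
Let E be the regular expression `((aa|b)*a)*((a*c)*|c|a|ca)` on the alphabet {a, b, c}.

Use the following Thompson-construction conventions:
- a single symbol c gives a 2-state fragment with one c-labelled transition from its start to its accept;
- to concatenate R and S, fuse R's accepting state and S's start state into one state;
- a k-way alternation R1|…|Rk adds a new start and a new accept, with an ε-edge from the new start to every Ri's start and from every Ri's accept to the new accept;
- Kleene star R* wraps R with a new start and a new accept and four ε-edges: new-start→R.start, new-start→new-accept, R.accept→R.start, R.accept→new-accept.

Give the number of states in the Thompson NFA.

Building bottom-up:
Each of the 10 symbol leaves contributes a 2-state fragment.
  aa = 3 states
  aa|b = 7 states
  (aa|b)* = 9 states
  (aa|b)*a = 10 states
  ((aa|b)*a)* = 12 states
  a* = 4 states
  a*c = 5 states
  (a*c)* = 7 states
  ca = 3 states
  (a*c)*|c|a|ca = 16 states
  ((aa|b)*a)*((a*c)*|c|a|ca) = 27 states

27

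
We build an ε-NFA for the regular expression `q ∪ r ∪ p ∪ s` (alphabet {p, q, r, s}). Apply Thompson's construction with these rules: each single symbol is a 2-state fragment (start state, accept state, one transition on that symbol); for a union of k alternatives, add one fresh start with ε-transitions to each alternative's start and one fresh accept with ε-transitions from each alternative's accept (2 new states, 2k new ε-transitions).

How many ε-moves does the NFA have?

8

Per subexpression:
Each of the 4 symbol leaves contributes 0 ε-transitions.
  q ∪ r ∪ p ∪ s → 8 ε-transitions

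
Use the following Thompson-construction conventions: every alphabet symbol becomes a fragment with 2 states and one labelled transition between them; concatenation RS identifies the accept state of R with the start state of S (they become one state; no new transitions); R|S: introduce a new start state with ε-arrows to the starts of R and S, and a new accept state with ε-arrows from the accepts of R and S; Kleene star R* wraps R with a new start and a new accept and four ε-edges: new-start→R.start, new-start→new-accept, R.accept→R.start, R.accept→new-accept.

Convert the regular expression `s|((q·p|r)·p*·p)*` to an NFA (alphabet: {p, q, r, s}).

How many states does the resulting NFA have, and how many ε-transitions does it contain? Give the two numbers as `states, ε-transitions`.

By structural recursion:
Each of the 6 symbol leaves contributes 2 states and 0 ε-transitions.
  q·p = 3 states, 0 ε-transitions
  q·p|r = 7 states, 4 ε-transitions
  p* = 4 states, 4 ε-transitions
  (q·p|r)·p*·p = 11 states, 8 ε-transitions
  ((q·p|r)·p*·p)* = 13 states, 12 ε-transitions
  s|((q·p|r)·p*·p)* = 17 states, 16 ε-transitions

17, 16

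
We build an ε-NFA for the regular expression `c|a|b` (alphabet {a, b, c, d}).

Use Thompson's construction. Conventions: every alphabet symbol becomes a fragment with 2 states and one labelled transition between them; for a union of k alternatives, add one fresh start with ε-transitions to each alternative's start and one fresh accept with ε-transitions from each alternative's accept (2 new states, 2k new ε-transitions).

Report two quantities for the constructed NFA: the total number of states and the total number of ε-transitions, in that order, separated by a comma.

8, 6

By structural recursion:
Each of the 3 symbol leaves contributes 2 states and 0 ε-transitions.
  c|a|b → 8 states, 6 ε-transitions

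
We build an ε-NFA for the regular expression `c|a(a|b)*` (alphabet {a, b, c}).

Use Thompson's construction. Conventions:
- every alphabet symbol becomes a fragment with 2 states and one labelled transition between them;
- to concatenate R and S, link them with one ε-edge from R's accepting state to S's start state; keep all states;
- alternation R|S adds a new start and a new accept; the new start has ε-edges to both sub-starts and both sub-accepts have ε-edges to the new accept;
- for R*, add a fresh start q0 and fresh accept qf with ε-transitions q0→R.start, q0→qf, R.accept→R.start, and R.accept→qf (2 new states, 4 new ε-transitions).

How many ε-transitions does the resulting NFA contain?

13

Building bottom-up:
Each of the 4 symbol leaves contributes 0 ε-transitions.
  a|b : 4 ε-transitions
  (a|b)* : 8 ε-transitions
  a(a|b)* : 9 ε-transitions
  c|a(a|b)* : 13 ε-transitions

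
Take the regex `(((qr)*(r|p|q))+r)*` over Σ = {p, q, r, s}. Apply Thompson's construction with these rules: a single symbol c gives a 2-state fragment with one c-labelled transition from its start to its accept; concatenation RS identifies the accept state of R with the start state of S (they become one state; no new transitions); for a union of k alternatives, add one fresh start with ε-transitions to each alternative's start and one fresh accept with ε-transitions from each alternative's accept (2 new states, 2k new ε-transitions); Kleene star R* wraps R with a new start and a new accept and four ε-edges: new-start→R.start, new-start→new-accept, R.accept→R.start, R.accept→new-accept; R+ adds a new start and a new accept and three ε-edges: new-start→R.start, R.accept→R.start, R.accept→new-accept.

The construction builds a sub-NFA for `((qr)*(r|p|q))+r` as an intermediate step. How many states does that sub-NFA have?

Fragment for `((qr)*(r|p|q))+r`:
Each of the 6 symbol leaves contributes a 2-state fragment.
  qr = 3 states
  (qr)* = 5 states
  r|p|q = 8 states
  (qr)*(r|p|q) = 12 states
  ((qr)*(r|p|q))+ = 14 states
  ((qr)*(r|p|q))+r = 15 states

15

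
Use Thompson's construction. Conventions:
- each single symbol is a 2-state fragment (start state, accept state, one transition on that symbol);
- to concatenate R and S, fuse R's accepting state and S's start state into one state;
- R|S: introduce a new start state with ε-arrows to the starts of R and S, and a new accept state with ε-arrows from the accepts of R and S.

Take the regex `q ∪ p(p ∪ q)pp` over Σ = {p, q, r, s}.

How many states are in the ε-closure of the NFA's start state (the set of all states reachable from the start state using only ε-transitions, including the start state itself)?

Compute the ε-closure size of each fragment's start state recursively; a symbol fragment's start has no outgoing ε-edge, so its closure is just itself (size 1).
  p ∪ q : C = 1 + 1 + 1 = 3 (the new accept is not ε-reachable since no branch accepts ε)
  p(p ∪ q)pp : C equals the left operand's closure size = 1 (its accept is not ε-reachable, so the closure stops there)
  q ∪ p(p ∪ q)pp : new start ε-reaches every alternative's start; none of them accept ε, so the new accept is not reached: C = 1 + 1 + 1 = 3

3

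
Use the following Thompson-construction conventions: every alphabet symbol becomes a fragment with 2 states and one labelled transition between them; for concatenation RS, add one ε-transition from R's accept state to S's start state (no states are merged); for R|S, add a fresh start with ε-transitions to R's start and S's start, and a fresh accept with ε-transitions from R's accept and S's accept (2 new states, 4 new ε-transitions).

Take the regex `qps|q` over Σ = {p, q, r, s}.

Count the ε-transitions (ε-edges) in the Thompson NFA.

6

Recursing over subexpressions:
Each of the 4 symbol leaves contributes 0 ε-transitions.
  qps → 2 ε-transitions
  qps|q → 6 ε-transitions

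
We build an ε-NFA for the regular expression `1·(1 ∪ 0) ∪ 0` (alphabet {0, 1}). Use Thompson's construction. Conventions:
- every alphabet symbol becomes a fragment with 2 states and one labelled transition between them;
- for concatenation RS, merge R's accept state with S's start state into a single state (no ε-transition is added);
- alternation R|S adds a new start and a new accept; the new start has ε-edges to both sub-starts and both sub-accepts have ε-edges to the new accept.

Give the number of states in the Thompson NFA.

By structural recursion:
Each of the 4 symbol leaves contributes a 2-state fragment.
  1 ∪ 0 — 6 states
  1·(1 ∪ 0) — 7 states
  1·(1 ∪ 0) ∪ 0 — 11 states

11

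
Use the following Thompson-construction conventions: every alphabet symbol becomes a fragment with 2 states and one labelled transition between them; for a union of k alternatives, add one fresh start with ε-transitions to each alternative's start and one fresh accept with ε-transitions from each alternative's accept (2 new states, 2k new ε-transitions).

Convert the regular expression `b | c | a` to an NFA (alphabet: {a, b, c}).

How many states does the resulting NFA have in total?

8

Building bottom-up:
Each of the 3 symbol leaves contributes a 2-state fragment.
  b | c | a = 8 states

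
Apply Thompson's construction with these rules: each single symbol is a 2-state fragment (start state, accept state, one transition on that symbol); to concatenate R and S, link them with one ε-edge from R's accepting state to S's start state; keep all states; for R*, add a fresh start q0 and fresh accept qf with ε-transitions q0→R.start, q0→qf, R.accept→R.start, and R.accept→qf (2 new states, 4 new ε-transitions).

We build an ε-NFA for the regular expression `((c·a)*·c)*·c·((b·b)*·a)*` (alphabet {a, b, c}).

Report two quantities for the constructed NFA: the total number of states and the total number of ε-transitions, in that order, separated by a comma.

22, 22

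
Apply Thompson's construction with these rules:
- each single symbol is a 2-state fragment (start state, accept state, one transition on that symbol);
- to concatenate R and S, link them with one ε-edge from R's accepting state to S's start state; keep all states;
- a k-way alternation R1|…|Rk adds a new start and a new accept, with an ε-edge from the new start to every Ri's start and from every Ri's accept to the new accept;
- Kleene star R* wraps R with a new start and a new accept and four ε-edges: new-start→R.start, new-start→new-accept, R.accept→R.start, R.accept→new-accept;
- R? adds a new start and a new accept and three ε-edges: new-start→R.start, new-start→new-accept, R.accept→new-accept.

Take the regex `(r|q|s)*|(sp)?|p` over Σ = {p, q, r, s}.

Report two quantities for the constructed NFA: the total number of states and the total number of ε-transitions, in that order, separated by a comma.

Recursing over subexpressions:
Each of the 6 symbol leaves contributes 2 states and 0 ε-transitions.
  r|q|s → 8 states, 6 ε-transitions
  (r|q|s)* → 10 states, 10 ε-transitions
  sp → 4 states, 1 ε-transition
  (sp)? → 6 states, 4 ε-transitions
  (r|q|s)*|(sp)?|p → 20 states, 20 ε-transitions

20, 20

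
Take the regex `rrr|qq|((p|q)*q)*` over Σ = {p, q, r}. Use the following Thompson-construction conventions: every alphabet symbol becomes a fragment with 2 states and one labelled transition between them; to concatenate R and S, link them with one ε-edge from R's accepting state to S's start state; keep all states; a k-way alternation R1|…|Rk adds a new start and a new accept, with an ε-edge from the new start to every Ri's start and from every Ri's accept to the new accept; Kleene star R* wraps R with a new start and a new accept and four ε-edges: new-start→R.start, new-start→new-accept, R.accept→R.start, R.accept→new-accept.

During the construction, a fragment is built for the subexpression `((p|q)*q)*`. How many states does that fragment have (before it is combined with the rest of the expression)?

12

Fragment for `((p|q)*q)*`:
Each of the 3 symbol leaves contributes a 2-state fragment.
  p|q → 6 states
  (p|q)* → 8 states
  (p|q)*q → 10 states
  ((p|q)*q)* → 12 states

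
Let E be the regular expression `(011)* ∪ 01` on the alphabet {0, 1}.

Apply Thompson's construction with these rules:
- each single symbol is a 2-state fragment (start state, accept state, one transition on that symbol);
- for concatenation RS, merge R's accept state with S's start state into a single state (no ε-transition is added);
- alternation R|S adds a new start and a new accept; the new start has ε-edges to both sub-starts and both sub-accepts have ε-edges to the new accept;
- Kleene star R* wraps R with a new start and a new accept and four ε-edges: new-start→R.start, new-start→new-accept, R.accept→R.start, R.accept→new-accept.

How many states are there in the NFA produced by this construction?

11

Per subexpression:
Each of the 5 symbol leaves contributes a 2-state fragment.
  011 — 4 states
  (011)* — 6 states
  01 — 3 states
  (011)* ∪ 01 — 11 states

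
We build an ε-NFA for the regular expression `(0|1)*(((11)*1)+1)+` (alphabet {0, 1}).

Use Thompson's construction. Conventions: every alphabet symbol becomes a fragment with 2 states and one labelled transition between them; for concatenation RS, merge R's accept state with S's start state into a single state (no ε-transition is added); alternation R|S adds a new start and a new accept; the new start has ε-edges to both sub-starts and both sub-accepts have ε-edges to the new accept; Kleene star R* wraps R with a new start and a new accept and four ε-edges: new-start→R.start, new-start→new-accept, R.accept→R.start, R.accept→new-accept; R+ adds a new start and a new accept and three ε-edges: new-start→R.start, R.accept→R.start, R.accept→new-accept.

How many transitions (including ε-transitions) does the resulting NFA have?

Recursing over subexpressions:
Each of the 6 symbol leaves contributes 1 transition (1 symbol, 0 ε).
  0|1 : 6 transitions (2 symbol, 4 ε)
  (0|1)* : 10 transitions (2 symbol, 8 ε)
  11 : 2 transitions (2 symbol, 0 ε)
  (11)* : 6 transitions (2 symbol, 4 ε)
  (11)*1 : 7 transitions (3 symbol, 4 ε)
  ((11)*1)+ : 10 transitions (3 symbol, 7 ε)
  ((11)*1)+1 : 11 transitions (4 symbol, 7 ε)
  (((11)*1)+1)+ : 14 transitions (4 symbol, 10 ε)
  (0|1)*(((11)*1)+1)+ : 24 transitions (6 symbol, 18 ε)

24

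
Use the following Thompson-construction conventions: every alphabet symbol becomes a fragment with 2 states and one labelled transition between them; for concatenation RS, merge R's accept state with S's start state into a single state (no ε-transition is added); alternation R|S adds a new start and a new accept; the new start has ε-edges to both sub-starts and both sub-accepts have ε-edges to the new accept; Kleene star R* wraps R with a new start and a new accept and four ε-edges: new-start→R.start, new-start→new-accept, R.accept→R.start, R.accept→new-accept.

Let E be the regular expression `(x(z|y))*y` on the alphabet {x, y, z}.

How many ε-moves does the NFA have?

8

By structural recursion:
Each of the 4 symbol leaves contributes 0 ε-transitions.
  z|y : 4 ε-transitions
  x(z|y) : 4 ε-transitions
  (x(z|y))* : 8 ε-transitions
  (x(z|y))*y : 8 ε-transitions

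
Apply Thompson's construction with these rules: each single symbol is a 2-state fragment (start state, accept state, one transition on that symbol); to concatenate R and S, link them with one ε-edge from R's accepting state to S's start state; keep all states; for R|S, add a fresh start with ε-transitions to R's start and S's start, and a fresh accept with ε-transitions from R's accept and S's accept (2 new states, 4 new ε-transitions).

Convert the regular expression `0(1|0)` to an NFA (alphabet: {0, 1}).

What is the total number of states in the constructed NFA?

8

Bottom-up over the parse tree:
Each of the 3 symbol leaves contributes a 2-state fragment.
  1|0 = 6 states
  0(1|0) = 8 states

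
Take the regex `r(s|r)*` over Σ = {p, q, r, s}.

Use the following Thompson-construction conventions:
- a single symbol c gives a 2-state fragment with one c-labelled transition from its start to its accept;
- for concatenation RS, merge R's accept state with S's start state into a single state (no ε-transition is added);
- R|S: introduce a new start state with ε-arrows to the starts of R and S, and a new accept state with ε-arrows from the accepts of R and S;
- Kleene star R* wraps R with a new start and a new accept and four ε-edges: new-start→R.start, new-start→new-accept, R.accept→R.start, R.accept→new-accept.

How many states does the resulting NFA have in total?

By structural recursion:
Each of the 3 symbol leaves contributes a 2-state fragment.
  s|r → 6 states
  (s|r)* → 8 states
  r(s|r)* → 9 states

9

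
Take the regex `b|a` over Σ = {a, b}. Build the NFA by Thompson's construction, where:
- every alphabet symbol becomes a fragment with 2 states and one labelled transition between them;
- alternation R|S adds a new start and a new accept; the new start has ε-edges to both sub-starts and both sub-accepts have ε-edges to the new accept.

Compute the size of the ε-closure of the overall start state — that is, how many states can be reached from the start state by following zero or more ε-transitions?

3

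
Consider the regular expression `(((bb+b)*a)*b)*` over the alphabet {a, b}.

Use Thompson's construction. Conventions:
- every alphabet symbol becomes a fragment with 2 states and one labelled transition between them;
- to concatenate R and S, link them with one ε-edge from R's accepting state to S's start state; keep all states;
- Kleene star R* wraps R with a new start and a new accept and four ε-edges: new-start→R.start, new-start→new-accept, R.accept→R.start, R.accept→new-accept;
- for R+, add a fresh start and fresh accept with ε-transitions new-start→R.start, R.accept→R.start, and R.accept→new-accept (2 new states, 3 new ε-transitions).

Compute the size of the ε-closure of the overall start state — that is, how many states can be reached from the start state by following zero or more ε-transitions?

Let C(F) = |ε-closure(F.start)| within fragment F, and note whether F accepts ε. Symbol fragments have C = 1 and do not accept ε. Then:
  b+ : new start ε-reaches only the body's start; the new accept needs a symbol first: |closure| = 1 + 1 = 2
  bb+b : same as the first factor's closure: |closure| = 1
  (bb+b)* : |closure| = 1 (new start) + 1 (body) + 1 (new accept) = 3
  (bb+b)*a : the left operand accepts ε, so the closure extends into the next operand (via the concat ε-link); |closure| = 3 + 1 = 4
  ((bb+b)*a)* : new start has ε-edges to the inner start and to the new accept, so |closure| = 2 + 4 = 6
  ((bb+b)*a)*b : |closure| = 6 + 1 = 7 (closure spills across the concat boundary because the left factor accepts ε)
  (((bb+b)*a)*b)* : |closure| = 1 (new start) + 7 (body) + 1 (new accept) = 9

9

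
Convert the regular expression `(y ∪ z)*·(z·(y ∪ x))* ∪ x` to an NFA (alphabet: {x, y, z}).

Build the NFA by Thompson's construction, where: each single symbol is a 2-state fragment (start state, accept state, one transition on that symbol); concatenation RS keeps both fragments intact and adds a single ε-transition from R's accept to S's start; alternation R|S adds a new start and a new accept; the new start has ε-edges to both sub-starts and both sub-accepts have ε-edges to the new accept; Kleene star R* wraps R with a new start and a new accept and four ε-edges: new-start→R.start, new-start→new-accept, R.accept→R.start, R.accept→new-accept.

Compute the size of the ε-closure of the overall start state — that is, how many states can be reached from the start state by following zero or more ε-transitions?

11

Let C(F) = |ε-closure(F.start)| within fragment F, and note whether F accepts ε. Symbol fragments have C = 1 and do not accept ε. Then:
  y ∪ z : new start ε-reaches every alternative's start; none of them accept ε, so the new accept is not reached: C = 1 + 1 + 1 = 3
  (y ∪ z)* : C = 1 (new start) + 3 (body) + 1 (new accept) = 5
  y ∪ x : C = 1 + 1 + 1 = 3 (the new accept is not ε-reachable since no branch accepts ε)
  z·(y ∪ x) : same as the first factor's closure: C = 1
  (z·(y ∪ x))* : new start has ε-edges to the inner start and to the new accept, so C = 2 + 1 = 3
  (y ∪ z)*·(z·(y ∪ x))* : the left operand accepts ε, so the closure extends into the next operand (via the concat ε-link); C = 5 + 3 = 8
  (y ∪ z)*·(z·(y ∪ x))* ∪ x : C = 1 (new start) + (8 + 1) + 1 (new accept, since some branch ε-reaches its own accept) = 11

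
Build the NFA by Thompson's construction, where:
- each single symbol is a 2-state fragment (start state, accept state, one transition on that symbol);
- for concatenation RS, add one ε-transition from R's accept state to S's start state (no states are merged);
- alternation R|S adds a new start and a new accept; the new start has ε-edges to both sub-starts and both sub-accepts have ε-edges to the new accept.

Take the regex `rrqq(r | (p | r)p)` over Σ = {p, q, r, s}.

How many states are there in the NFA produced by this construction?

Recursing over subexpressions:
Each of the 8 symbol leaves contributes a 2-state fragment.
  p | r — 6 states
  (p | r)p — 8 states
  r | (p | r)p — 12 states
  rrqq(r | (p | r)p) — 20 states

20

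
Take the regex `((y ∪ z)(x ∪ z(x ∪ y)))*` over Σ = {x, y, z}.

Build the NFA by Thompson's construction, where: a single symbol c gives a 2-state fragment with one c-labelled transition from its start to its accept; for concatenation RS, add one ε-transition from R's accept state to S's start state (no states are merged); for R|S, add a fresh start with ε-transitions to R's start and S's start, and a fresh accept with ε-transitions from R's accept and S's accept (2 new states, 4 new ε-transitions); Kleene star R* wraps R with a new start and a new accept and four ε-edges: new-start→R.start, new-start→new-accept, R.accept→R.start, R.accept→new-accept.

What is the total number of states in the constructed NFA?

20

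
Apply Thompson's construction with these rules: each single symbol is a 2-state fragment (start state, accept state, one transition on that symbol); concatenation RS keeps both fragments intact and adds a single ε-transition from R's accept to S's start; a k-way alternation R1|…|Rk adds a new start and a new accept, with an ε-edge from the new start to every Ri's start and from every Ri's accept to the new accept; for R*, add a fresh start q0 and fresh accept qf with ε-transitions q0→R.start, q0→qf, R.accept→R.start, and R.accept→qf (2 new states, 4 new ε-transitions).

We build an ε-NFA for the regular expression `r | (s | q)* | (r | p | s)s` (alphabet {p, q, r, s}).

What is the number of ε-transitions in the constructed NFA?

Bottom-up over the parse tree:
Each of the 7 symbol leaves contributes 0 ε-transitions.
  s | q — 4 ε-transitions
  (s | q)* — 8 ε-transitions
  r | p | s — 6 ε-transitions
  (r | p | s)s — 7 ε-transitions
  r | (s | q)* | (r | p | s)s — 21 ε-transitions

21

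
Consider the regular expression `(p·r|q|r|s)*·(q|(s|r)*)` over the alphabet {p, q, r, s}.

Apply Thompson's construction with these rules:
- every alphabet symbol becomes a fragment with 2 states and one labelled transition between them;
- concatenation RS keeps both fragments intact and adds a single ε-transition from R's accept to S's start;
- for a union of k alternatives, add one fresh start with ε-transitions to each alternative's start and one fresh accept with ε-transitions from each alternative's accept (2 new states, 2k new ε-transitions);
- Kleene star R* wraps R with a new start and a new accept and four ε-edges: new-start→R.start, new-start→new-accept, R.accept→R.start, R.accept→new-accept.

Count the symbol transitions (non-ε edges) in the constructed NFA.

Bottom-up over the parse tree:
Each of the 8 symbol leaves contributes exactly 1 symbol transition.
  p·r : 2 symbol transitions
  p·r|q|r|s : 5 symbol transitions
  (p·r|q|r|s)* : 5 symbol transitions
  s|r : 2 symbol transitions
  (s|r)* : 2 symbol transitions
  q|(s|r)* : 3 symbol transitions
  (p·r|q|r|s)*·(q|(s|r)*) : 8 symbol transitions

8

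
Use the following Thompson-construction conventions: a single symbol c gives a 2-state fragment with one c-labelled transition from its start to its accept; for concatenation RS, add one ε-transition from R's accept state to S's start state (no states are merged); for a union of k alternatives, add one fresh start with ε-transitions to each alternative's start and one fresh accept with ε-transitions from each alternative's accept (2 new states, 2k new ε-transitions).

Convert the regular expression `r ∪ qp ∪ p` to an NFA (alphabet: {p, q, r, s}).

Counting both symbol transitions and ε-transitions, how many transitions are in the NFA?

11

By structural recursion:
Each of the 4 symbol leaves contributes 1 transition (1 symbol, 0 ε).
  qp — 3 transitions (2 symbol, 1 ε)
  r ∪ qp ∪ p — 11 transitions (4 symbol, 7 ε)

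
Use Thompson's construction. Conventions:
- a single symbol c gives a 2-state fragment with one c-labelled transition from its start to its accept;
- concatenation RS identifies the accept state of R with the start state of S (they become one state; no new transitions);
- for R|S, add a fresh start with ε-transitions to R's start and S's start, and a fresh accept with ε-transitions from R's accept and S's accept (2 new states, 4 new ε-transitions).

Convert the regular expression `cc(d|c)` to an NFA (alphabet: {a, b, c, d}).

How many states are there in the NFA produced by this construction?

8

Bottom-up over the parse tree:
Each of the 4 symbol leaves contributes a 2-state fragment.
  d|c = 6 states
  cc(d|c) = 8 states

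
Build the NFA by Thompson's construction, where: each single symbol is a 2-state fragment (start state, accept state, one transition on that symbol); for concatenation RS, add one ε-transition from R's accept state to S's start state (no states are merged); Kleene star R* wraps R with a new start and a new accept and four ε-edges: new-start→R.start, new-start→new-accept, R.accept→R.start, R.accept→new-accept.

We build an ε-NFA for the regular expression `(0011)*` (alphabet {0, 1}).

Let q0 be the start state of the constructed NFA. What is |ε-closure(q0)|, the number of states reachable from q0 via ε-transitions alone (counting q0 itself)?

Work bottom-up. For each fragment F, track |ε-closure(F.start)| and whether F's accept lies in that closure (i.e. whether F accepts ε). A single-symbol fragment has closure size 1 and does not accept ε.
  0011 → |ε-closure| equals the left operand's closure size = 1 (its accept is not ε-reachable, so the closure stops there)
  (0011)* → new start has ε-edges to the inner start and to the new accept, so |ε-closure| = 2 + 1 = 3

3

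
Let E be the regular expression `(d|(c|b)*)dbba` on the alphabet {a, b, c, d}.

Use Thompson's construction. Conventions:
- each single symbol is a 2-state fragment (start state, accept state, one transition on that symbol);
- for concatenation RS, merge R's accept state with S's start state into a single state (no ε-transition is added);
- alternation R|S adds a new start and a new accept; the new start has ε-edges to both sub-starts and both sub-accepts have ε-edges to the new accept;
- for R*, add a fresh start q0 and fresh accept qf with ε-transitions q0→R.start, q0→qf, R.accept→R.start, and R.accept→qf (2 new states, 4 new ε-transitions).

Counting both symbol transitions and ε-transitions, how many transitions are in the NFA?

19

By structural recursion:
Each of the 7 symbol leaves contributes 1 transition (1 symbol, 0 ε).
  c|b = 6 transitions (2 symbol, 4 ε)
  (c|b)* = 10 transitions (2 symbol, 8 ε)
  d|(c|b)* = 15 transitions (3 symbol, 12 ε)
  (d|(c|b)*)dbba = 19 transitions (7 symbol, 12 ε)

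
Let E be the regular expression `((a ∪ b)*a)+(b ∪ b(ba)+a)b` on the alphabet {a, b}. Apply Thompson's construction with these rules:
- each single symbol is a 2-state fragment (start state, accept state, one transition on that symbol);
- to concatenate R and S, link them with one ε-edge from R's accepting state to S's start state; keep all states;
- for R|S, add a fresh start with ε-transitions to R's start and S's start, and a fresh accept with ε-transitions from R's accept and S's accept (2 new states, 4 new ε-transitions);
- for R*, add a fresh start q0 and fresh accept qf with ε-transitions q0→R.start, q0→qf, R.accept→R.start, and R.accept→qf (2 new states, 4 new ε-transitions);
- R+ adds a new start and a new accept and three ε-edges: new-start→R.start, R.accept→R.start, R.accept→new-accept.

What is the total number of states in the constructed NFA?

28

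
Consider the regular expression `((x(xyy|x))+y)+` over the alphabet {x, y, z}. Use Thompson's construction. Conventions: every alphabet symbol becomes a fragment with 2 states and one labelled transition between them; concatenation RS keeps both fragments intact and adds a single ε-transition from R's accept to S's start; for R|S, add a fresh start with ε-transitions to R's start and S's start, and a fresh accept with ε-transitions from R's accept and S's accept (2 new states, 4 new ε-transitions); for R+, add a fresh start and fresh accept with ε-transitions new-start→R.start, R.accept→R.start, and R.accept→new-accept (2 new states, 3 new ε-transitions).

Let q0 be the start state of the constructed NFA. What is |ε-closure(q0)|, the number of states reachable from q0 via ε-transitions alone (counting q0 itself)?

3

Let C(F) = |ε-closure(F.start)| within fragment F, and note whether F accepts ε. Symbol fragments have C = 1 and do not accept ε. Then:
  xyy → |ε-closure| equals the left operand's closure size = 1 (its accept is not ε-reachable, so the closure stops there)
  xyy|x → |ε-closure| = 1 + 1 + 1 = 3 (the new accept is not ε-reachable since no branch accepts ε)
  x(xyy|x) → |ε-closure| equals the left operand's closure size = 1 (its accept is not ε-reachable, so the closure stops there)
  (x(xyy|x))+ → new start ε-reaches only the body's start; the new accept needs a symbol first: |ε-closure| = 1 + 1 = 2
  (x(xyy|x))+y → |ε-closure| equals the left operand's closure size = 2 (its accept is not ε-reachable, so the closure stops there)
  ((x(xyy|x))+y)+ → |ε-closure| = 1 + 2 = 3 (the body doesn't accept ε, so the new accept is not reached)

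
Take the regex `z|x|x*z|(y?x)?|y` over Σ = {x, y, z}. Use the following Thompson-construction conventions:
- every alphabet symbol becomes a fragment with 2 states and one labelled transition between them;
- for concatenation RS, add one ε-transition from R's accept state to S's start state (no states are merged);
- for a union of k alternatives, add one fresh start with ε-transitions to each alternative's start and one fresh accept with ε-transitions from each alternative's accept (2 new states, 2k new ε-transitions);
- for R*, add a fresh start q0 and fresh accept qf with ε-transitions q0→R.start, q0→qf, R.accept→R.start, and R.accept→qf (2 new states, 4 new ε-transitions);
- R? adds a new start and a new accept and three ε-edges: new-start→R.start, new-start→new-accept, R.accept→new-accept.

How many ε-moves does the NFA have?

Building bottom-up:
Each of the 7 symbol leaves contributes 0 ε-transitions.
  x* → 4 ε-transitions
  x*z → 5 ε-transitions
  y? → 3 ε-transitions
  y?x → 4 ε-transitions
  (y?x)? → 7 ε-transitions
  z|x|x*z|(y?x)?|y → 22 ε-transitions

22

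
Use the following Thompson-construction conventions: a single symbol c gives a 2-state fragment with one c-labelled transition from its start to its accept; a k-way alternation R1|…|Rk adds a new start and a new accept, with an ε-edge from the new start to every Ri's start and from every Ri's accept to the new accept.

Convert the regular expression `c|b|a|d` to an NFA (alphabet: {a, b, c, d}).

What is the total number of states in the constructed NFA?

Building bottom-up:
Each of the 4 symbol leaves contributes a 2-state fragment.
  c|b|a|d → 10 states

10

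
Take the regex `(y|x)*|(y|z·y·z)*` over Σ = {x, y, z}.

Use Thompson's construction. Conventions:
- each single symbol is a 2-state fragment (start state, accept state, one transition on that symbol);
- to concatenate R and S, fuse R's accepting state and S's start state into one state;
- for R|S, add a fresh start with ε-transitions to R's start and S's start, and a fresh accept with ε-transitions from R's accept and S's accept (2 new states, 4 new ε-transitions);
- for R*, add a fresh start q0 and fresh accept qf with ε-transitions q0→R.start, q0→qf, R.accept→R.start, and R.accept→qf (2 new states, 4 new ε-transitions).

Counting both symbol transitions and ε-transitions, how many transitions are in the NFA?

By structural recursion:
Each of the 6 symbol leaves contributes 1 transition (1 symbol, 0 ε).
  y|x → 6 transitions (2 symbol, 4 ε)
  (y|x)* → 10 transitions (2 symbol, 8 ε)
  z·y·z → 3 transitions (3 symbol, 0 ε)
  y|z·y·z → 8 transitions (4 symbol, 4 ε)
  (y|z·y·z)* → 12 transitions (4 symbol, 8 ε)
  (y|x)*|(y|z·y·z)* → 26 transitions (6 symbol, 20 ε)

26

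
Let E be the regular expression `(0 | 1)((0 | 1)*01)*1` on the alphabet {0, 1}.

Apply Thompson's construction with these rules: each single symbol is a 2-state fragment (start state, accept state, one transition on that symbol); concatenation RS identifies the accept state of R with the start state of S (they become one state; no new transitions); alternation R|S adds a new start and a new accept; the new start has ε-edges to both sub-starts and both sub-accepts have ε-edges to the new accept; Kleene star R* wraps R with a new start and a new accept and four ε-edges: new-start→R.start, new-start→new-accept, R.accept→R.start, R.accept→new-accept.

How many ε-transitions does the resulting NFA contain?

Recursing over subexpressions:
Each of the 7 symbol leaves contributes 0 ε-transitions.
  0 | 1 : 4 ε-transitions
  0 | 1 : 4 ε-transitions
  (0 | 1)* : 8 ε-transitions
  (0 | 1)*01 : 8 ε-transitions
  ((0 | 1)*01)* : 12 ε-transitions
  (0 | 1)((0 | 1)*01)*1 : 16 ε-transitions

16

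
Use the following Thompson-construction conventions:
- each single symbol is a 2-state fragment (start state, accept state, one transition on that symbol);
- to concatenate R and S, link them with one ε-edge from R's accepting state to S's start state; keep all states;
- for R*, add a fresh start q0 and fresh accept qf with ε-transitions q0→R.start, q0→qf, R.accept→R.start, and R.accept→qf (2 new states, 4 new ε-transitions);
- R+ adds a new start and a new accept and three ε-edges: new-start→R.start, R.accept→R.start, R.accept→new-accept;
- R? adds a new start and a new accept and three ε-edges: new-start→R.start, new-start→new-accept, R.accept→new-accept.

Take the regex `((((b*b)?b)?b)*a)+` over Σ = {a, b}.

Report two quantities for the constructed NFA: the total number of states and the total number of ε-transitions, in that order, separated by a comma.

Building bottom-up:
Each of the 5 symbol leaves contributes 2 states and 0 ε-transitions.
  b* = 4 states, 4 ε-transitions
  b*b = 6 states, 5 ε-transitions
  (b*b)? = 8 states, 8 ε-transitions
  (b*b)?b = 10 states, 9 ε-transitions
  ((b*b)?b)? = 12 states, 12 ε-transitions
  ((b*b)?b)?b = 14 states, 13 ε-transitions
  (((b*b)?b)?b)* = 16 states, 17 ε-transitions
  (((b*b)?b)?b)*a = 18 states, 18 ε-transitions
  ((((b*b)?b)?b)*a)+ = 20 states, 21 ε-transitions

20, 21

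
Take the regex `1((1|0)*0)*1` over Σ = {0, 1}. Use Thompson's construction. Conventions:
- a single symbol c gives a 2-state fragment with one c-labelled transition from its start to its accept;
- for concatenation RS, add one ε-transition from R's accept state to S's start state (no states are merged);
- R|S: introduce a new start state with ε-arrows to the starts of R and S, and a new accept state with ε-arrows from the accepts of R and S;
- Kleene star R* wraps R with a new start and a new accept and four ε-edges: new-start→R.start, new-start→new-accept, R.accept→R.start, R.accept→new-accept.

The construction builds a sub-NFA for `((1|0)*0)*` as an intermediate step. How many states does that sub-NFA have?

12

Fragment for `((1|0)*0)*`:
Each of the 3 symbol leaves contributes a 2-state fragment.
  1|0 — 6 states
  (1|0)* — 8 states
  (1|0)*0 — 10 states
  ((1|0)*0)* — 12 states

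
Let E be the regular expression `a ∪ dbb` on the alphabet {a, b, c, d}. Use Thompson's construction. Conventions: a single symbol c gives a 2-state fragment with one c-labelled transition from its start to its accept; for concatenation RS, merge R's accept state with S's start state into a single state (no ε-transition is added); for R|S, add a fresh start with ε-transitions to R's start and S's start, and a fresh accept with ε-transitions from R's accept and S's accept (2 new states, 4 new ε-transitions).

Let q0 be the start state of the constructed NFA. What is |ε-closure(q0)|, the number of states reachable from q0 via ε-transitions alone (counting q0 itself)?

3

Work bottom-up. For each fragment F, track |ε-closure(F.start)| and whether F's accept lies in that closure (i.e. whether F accepts ε). A single-symbol fragment has closure size 1 and does not accept ε.
  dbb : |ε-closure| equals the left operand's closure size = 1 (its accept is not ε-reachable, so the closure stops there)
  a ∪ dbb : |ε-closure| = 1 + 1 + 1 = 3 (the new accept is not ε-reachable since no branch accepts ε)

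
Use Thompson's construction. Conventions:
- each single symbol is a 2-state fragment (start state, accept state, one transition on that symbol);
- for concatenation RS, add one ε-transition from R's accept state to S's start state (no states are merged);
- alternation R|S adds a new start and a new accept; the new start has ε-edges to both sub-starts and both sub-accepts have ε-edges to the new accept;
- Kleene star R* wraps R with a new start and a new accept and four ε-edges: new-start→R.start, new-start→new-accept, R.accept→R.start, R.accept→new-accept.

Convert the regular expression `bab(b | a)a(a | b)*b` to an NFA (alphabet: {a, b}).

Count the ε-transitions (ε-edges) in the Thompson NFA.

Building bottom-up:
Each of the 9 symbol leaves contributes 0 ε-transitions.
  b | a = 4 ε-transitions
  a | b = 4 ε-transitions
  (a | b)* = 8 ε-transitions
  bab(b | a)a(a | b)*b = 18 ε-transitions

18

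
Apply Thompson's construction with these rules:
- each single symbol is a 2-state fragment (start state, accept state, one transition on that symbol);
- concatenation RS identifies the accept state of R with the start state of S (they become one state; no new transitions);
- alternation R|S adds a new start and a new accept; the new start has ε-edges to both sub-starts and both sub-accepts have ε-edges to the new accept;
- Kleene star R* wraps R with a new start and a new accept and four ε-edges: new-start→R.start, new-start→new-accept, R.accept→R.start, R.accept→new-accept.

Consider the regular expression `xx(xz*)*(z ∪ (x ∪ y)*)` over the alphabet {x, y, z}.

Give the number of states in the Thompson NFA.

20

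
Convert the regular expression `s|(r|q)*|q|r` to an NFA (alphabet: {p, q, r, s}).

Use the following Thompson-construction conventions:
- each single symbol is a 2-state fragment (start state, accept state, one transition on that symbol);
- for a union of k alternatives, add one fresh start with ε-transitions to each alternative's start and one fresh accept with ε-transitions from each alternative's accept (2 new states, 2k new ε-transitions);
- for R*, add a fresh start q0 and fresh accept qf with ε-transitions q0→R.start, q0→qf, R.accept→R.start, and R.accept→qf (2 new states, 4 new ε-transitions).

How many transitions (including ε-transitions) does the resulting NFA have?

21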